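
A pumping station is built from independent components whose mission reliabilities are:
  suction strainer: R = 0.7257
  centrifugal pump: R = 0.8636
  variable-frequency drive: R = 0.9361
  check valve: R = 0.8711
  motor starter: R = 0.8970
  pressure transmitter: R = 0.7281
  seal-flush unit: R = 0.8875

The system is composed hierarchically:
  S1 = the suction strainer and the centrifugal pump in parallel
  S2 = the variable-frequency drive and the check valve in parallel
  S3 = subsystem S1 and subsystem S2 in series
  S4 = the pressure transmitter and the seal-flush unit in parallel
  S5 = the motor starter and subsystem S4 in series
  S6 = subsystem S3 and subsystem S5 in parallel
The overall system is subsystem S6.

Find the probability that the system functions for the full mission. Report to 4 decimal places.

0.9941

Parallel (suction strainer and centrifugal pump): 1 − (1 − 0.725700)(1 − 0.863600) = 0.962585
Parallel (variable-frequency drive and check valve): 1 − (1 − 0.936100)(1 − 0.871100) = 0.991763
Series ([0.962585] and [0.991763]): 0.962585 × 0.991763 = 0.954656
Parallel (pressure transmitter and seal-flush unit): 1 − (1 − 0.728100)(1 − 0.887500) = 0.969411
Series (motor starter and [0.969411]): 0.897000 × 0.969411 = 0.869562
Parallel ([0.954656] and [0.869562]): 1 − (1 − 0.954656)(1 − 0.869562) = 0.9941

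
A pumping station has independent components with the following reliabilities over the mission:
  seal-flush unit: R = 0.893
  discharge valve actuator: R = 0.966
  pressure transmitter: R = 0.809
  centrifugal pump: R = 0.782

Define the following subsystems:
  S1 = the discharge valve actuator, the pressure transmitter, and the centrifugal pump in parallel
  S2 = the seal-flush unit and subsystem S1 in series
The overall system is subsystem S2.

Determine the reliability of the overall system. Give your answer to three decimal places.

Parallel (discharge valve actuator, pressure transmitter, and centrifugal pump): 1 − (1 − 0.96600)(1 − 0.80900)(1 − 0.78200) = 0.99858
Series (seal-flush unit and [0.99858]): 0.89300 × 0.99858 = 0.892

0.892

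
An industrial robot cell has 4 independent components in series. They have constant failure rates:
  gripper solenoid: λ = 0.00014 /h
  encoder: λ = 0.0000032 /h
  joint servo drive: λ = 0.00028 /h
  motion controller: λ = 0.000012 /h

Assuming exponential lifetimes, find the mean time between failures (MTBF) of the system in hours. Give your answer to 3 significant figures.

2300

Series of exponential components: λ_sys = Σ λ_i
λ_sys = 0.00014 + 0.0000032 + 0.00028 + 0.000012 = 4.3520e-04 /h
MTBF = 1 / λ_sys = 2300 h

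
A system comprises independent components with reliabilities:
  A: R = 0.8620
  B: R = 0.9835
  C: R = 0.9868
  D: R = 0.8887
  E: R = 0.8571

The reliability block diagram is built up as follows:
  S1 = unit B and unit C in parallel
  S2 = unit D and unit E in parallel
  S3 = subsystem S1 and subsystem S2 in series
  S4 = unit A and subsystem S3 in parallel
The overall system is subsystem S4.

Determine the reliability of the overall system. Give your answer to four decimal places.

Parallel (B and C): 1 − (1 − 0.983500)(1 − 0.986800) = 0.999782
Parallel (D and E): 1 − (1 − 0.888700)(1 − 0.857100) = 0.984095
Series ([0.999782] and [0.984095]): 0.999782 × 0.984095 = 0.983880
Parallel (A and [0.983880]): 1 − (1 − 0.862000)(1 − 0.983880) = 0.9978

0.9978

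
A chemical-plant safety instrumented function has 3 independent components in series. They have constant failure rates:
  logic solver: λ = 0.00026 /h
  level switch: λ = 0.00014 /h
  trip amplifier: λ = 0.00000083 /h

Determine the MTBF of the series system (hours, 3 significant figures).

Series of exponential components: λ_sys = Σ λ_i
λ_sys = 0.00026 + 0.00014 + 0.00000083 = 4.0083e-04 /h
MTBF = 1 / λ_sys = 2490 h

2490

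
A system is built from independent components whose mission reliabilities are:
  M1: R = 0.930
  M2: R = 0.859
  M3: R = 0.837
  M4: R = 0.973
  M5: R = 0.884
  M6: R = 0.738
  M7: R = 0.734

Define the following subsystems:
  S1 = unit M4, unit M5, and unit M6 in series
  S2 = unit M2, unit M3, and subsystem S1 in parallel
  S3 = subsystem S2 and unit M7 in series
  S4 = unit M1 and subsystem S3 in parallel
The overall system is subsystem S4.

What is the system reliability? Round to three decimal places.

Series (M4, M5, and M6): 0.97300 × 0.88400 × 0.73800 = 0.63478
Parallel (M2, M3, and [0.63478]): 1 − (1 − 0.85900)(1 − 0.83700)(1 − 0.63478) = 0.99161
Series ([0.99161] and M7): 0.99161 × 0.73400 = 0.72784
Parallel (M1 and [0.72784]): 1 − (1 − 0.93000)(1 − 0.72784) = 0.981

0.981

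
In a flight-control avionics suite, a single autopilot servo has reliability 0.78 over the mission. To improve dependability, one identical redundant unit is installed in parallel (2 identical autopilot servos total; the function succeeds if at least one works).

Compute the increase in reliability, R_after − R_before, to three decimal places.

R_before = 0.78
R_after = 1 − (1 − 0.78)^2 = 0.952
ΔR = 0.952 − 0.78 = 0.172

0.172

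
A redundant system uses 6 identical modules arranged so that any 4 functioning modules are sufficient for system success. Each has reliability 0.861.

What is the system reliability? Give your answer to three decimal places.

R = Σ_{i=4}^{6} C(6,i) p^i (1−p)^{6−i} with p = 0.861
C(6,4)·0.861^4·0.139^2 = 0.15927
C(6,5)·0.861^5·0.139^1 = 0.39462
C(6,6)·0.861^6·0.139^0 = 0.40740
Sum = 0.961

0.961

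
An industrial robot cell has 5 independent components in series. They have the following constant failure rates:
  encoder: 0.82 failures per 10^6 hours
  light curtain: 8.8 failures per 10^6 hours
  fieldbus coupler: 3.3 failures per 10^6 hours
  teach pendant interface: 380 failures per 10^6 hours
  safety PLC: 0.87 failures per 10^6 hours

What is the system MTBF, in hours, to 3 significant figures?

Series of exponential components: λ_sys = Σ λ_i
λ_sys = 0.00000082 + 0.0000088 + 0.0000033 + 0.00038 + 0.00000087 = 3.9379e-04 /h
MTBF = 1 / λ_sys = 2540 h

2540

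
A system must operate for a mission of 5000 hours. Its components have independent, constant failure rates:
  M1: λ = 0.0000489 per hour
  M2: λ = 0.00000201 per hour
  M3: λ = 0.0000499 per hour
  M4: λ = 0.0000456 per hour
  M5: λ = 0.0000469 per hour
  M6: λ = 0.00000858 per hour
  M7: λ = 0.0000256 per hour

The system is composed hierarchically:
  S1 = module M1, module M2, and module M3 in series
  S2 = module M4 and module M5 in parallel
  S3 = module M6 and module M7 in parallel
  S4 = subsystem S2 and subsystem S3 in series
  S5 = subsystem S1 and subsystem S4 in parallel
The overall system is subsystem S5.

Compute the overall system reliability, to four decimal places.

0.9812

R(M1) = exp(−0.0000489 × 5000) = 0.783096
R(M2) = exp(−0.00000201 × 5000) = 0.990000
R(M3) = exp(−0.0000499 × 5000) = 0.779190
R(M4) = exp(−0.0000456 × 5000) = 0.796124
R(M5) = exp(−0.0000469 × 5000) = 0.790966
R(M6) = exp(−0.00000858 × 5000) = 0.958007
R(M7) = exp(−0.0000256 × 5000) = 0.879853
Series (M1, M2, and M3): 0.783096 × 0.990000 × 0.779190 = 0.604079
Parallel (M4 and M5): 1 − (1 − 0.796124)(1 − 0.790966) = 0.957383
Parallel (M6 and M7): 1 − (1 − 0.958007)(1 − 0.879853) = 0.994955
Series ([0.957383] and [0.994955]): 0.957383 × 0.994955 = 0.952553
Parallel ([0.604079] and [0.952553]): 1 − (1 − 0.604079)(1 − 0.952553) = 0.9812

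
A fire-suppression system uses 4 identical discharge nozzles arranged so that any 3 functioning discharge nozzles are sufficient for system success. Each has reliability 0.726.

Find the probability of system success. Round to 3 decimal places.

R = Σ_{i=3}^{4} C(4,i) p^i (1−p)^{4−i} with p = 0.726
C(4,3)·0.726^3·0.274^1 = 0.41939
C(4,4)·0.726^4·0.274^0 = 0.27781
Sum = 0.697

0.697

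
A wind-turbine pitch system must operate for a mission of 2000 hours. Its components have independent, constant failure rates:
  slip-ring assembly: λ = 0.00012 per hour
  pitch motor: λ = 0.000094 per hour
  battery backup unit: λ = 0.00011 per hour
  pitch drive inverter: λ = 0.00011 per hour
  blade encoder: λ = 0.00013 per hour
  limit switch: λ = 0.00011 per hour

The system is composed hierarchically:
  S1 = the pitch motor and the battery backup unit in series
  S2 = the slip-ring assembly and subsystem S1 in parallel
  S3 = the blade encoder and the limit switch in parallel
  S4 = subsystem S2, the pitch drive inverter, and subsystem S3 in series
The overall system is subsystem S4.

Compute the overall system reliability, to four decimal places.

R(slip-ring assembly) = exp(−0.00012 × 2000) = 0.786628
R(pitch motor) = exp(−0.000094 × 2000) = 0.828615
R(battery backup unit) = exp(−0.00011 × 2000) = 0.802519
R(pitch drive inverter) = exp(−0.00011 × 2000) = 0.802519
R(blade encoder) = exp(−0.00013 × 2000) = 0.771052
R(limit switch) = exp(−0.00011 × 2000) = 0.802519
Series (pitch motor and battery backup unit): 0.828615 × 0.802519 = 0.664979
Parallel (slip-ring assembly and [0.664979]): 1 − (1 − 0.786628)(1 − 0.664979) = 0.928516
Parallel (blade encoder and limit switch): 1 − (1 − 0.771052)(1 − 0.802519) = 0.954787
Series ([0.928516], pitch drive inverter, and [0.954787]): 0.928516 × 0.802519 × 0.954787 = 0.7115

0.7115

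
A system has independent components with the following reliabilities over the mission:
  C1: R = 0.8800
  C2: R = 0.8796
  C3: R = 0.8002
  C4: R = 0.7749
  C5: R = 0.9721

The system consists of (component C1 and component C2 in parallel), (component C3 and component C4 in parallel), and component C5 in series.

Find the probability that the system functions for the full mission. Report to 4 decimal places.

0.9150

Parallel (C1 and C2): 1 − (1 − 0.880000)(1 − 0.879600) = 0.985552
Parallel (C3 and C4): 1 − (1 − 0.800200)(1 − 0.774900) = 0.955025
Series ([0.985552], [0.955025], and C5): 0.985552 × 0.955025 × 0.972100 = 0.9150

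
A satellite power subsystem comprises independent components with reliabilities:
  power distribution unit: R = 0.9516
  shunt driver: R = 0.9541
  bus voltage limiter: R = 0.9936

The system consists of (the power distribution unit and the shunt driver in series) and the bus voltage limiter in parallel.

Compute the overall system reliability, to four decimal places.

0.9994

Series (power distribution unit and shunt driver): 0.951600 × 0.954100 = 0.907922
Parallel ([0.907922] and bus voltage limiter): 1 − (1 − 0.907922)(1 − 0.993600) = 0.9994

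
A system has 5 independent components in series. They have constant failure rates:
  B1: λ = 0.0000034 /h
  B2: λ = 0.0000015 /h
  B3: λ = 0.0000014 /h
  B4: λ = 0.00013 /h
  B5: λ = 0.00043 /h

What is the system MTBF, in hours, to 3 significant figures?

1770

Series of exponential components: λ_sys = Σ λ_i
λ_sys = 0.0000034 + 0.0000015 + 0.0000014 + 0.00013 + 0.00043 = 5.6630e-04 /h
MTBF = 1 / λ_sys = 1770 h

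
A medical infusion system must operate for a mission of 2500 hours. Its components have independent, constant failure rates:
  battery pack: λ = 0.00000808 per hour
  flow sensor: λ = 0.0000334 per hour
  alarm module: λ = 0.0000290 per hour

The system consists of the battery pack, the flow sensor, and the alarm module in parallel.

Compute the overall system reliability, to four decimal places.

0.9999

R(battery pack) = exp(−0.00000808 × 2500) = 0.980003
R(flow sensor) = exp(−0.0000334 × 2500) = 0.919891
R(alarm module) = exp(−0.0000290 × 2500) = 0.930066
Parallel (battery pack, flow sensor, and alarm module): 1 − (1 − 0.980003)(1 − 0.919891)(1 − 0.930066) = 0.9999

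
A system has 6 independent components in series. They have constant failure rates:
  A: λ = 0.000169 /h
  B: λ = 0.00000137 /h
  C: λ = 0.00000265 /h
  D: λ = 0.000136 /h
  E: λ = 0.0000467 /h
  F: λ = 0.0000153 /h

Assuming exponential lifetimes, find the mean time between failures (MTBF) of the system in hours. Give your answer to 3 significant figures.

Series of exponential components: λ_sys = Σ λ_i
λ_sys = 0.000169 + 0.00000137 + 0.00000265 + 0.000136 + 0.0000467 + 0.0000153 = 3.7102e-04 /h
MTBF = 1 / λ_sys = 2700 h

2700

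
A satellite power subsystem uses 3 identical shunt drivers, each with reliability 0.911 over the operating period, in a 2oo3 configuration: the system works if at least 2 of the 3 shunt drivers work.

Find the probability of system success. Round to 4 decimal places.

0.9776

R = Σ_{i=2}^{3} C(3,i) p^i (1−p)^{3−i} with p = 0.911
C(3,2)·0.911^2·0.089^1 = 0.221589
C(3,3)·0.911^3·0.089^0 = 0.756058
Sum = 0.9776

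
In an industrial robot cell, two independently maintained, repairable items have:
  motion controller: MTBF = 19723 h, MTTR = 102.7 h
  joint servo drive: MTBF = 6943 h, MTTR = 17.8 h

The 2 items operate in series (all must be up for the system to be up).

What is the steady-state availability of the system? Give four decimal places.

0.9923

A(motion controller) = MTBF/(MTBF+MTTR) = 19723/(19723+102.7) = 0.994820
A(joint servo drive) = MTBF/(MTBF+MTTR) = 6943/(6943+17.8) = 0.997443
Series availability: 0.994820 × 0.997443 = 0.9923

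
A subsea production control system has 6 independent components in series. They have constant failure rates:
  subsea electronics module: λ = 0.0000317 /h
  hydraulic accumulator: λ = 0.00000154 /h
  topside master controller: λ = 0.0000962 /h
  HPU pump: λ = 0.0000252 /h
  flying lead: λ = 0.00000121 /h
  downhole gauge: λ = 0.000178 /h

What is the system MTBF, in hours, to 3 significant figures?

Series of exponential components: λ_sys = Σ λ_i
λ_sys = 0.0000317 + 0.00000154 + 0.0000962 + 0.0000252 + 0.00000121 + 0.000178 = 3.3385e-04 /h
MTBF = 1 / λ_sys = 3000 h

3000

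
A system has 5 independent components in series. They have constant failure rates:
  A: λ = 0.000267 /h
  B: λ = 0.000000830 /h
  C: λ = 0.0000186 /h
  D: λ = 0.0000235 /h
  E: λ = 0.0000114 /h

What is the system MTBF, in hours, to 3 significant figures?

Series of exponential components: λ_sys = Σ λ_i
λ_sys = 0.000267 + 0.000000830 + 0.0000186 + 0.0000235 + 0.0000114 = 3.2133e-04 /h
MTBF = 1 / λ_sys = 3110 h

3110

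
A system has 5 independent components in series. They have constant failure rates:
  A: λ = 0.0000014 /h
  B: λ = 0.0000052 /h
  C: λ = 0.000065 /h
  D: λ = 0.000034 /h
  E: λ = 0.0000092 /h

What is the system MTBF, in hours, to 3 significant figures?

Series of exponential components: λ_sys = Σ λ_i
λ_sys = 0.0000014 + 0.0000052 + 0.000065 + 0.000034 + 0.0000092 = 1.1480e-04 /h
MTBF = 1 / λ_sys = 8710 h

8710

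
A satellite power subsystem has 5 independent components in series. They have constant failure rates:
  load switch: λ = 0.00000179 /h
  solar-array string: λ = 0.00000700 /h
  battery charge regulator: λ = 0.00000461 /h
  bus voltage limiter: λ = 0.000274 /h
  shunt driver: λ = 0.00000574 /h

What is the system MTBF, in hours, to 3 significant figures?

3410

Series of exponential components: λ_sys = Σ λ_i
λ_sys = 0.00000179 + 0.00000700 + 0.00000461 + 0.000274 + 0.00000574 = 2.9314e-04 /h
MTBF = 1 / λ_sys = 3410 h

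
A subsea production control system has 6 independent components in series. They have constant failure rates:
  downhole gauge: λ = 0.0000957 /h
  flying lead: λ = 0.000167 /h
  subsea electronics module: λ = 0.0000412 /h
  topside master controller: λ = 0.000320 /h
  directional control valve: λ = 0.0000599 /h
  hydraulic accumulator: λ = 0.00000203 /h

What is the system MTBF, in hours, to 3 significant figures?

Series of exponential components: λ_sys = Σ λ_i
λ_sys = 0.0000957 + 0.000167 + 0.0000412 + 0.000320 + 0.0000599 + 0.00000203 = 6.8583e-04 /h
MTBF = 1 / λ_sys = 1460 h

1460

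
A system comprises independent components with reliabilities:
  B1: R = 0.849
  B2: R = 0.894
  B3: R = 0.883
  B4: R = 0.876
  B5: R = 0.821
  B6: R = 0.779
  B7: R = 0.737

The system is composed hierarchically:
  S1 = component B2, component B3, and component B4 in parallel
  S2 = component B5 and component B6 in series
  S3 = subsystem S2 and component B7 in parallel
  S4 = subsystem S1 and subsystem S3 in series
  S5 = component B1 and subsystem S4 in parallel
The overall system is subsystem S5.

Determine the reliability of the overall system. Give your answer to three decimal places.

Parallel (B2, B3, and B4): 1 − (1 − 0.89400)(1 − 0.88300)(1 − 0.87600) = 0.99846
Series (B5 and B6): 0.82100 × 0.77900 = 0.63956
Parallel ([0.63956] and B7): 1 − (1 − 0.63956)(1 − 0.73700) = 0.90520
Series ([0.99846] and [0.90520]): 0.99846 × 0.90520 = 0.90381
Parallel (B1 and [0.90381]): 1 − (1 − 0.84900)(1 − 0.90381) = 0.985

0.985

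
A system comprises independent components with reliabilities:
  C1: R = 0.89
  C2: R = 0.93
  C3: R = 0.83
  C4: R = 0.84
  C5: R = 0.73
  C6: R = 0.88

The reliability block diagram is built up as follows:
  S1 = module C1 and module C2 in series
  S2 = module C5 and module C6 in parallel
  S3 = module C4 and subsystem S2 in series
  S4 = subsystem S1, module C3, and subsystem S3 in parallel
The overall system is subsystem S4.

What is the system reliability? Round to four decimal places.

0.9945

Series (C1 and C2): 0.890000 × 0.930000 = 0.827700
Parallel (C5 and C6): 1 − (1 − 0.730000)(1 − 0.880000) = 0.967600
Series (C4 and [0.967600]): 0.840000 × 0.967600 = 0.812784
Parallel ([0.827700], C3, and [0.812784]): 1 − (1 − 0.827700)(1 − 0.830000)(1 − 0.812784) = 0.9945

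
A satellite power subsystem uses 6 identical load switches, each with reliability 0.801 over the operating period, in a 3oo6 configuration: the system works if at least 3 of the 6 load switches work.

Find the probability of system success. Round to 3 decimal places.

R = Σ_{i=3}^{6} C(6,i) p^i (1−p)^{6−i} with p = 0.801
C(6,3)·0.801^3·0.199^3 = 0.08100
C(6,4)·0.801^4·0.199^2 = 0.24453
C(6,5)·0.801^5·0.199^1 = 0.39370
C(6,6)·0.801^6·0.199^0 = 0.26412
Sum = 0.983

0.983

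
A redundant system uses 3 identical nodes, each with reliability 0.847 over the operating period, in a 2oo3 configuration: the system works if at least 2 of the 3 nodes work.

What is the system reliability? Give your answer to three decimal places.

0.937

R = Σ_{i=2}^{3} C(3,i) p^i (1−p)^{3−i} with p = 0.847
C(3,2)·0.847^2·0.153^1 = 0.32929
C(3,3)·0.847^3·0.153^0 = 0.60765
Sum = 0.937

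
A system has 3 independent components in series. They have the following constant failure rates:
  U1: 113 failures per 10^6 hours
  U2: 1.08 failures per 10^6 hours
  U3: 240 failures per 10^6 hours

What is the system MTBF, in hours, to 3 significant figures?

Series of exponential components: λ_sys = Σ λ_i
λ_sys = 0.000113 + 0.00000108 + 0.000240 = 3.5408e-04 /h
MTBF = 1 / λ_sys = 2820 h

2820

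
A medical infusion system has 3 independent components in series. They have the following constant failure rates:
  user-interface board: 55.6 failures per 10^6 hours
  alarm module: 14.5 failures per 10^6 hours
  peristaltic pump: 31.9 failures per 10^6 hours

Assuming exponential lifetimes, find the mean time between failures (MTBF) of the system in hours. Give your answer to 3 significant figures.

Series of exponential components: λ_sys = Σ λ_i
λ_sys = 0.0000556 + 0.0000145 + 0.0000319 = 1.0200e-04 /h
MTBF = 1 / λ_sys = 9800 h

9800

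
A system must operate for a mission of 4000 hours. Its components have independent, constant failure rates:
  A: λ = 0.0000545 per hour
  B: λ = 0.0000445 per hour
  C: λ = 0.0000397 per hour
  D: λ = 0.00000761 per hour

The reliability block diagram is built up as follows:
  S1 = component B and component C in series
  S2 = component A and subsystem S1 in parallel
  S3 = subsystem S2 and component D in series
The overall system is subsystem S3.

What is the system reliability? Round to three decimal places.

R(A) = exp(−0.0000545 × 4000) = 0.80413
R(B) = exp(−0.0000445 × 4000) = 0.83694
R(C) = exp(−0.0000397 × 4000) = 0.85317
R(D) = exp(−0.00000761 × 4000) = 0.97002
Series (B and C): 0.83694 × 0.85317 = 0.71405
Parallel (A and [0.71405]): 1 − (1 − 0.80413)(1 − 0.71405) = 0.94399
Series ([0.94399] and D): 0.94399 × 0.97002 = 0.916

0.916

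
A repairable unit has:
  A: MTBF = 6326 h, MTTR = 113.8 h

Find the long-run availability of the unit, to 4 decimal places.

A(A) = MTBF/(MTBF+MTTR) = 6326/(6326+113.8) = 0.9823

0.9823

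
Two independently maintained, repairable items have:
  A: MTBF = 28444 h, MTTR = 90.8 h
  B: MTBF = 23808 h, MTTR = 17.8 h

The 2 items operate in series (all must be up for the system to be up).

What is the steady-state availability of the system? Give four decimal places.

0.9961

A(A) = MTBF/(MTBF+MTTR) = 28444/(28444+90.8) = 0.996818
A(B) = MTBF/(MTBF+MTTR) = 23808/(23808+17.8) = 0.999253
Series availability: 0.996818 × 0.999253 = 0.9961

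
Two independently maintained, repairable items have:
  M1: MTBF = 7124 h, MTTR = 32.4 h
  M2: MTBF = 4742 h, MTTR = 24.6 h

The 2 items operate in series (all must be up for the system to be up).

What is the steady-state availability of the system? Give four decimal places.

A(M1) = MTBF/(MTBF+MTTR) = 7124/(7124+32.4) = 0.995473
A(M2) = MTBF/(MTBF+MTTR) = 4742/(4742+24.6) = 0.994839
Series availability: 0.995473 × 0.994839 = 0.9903

0.9903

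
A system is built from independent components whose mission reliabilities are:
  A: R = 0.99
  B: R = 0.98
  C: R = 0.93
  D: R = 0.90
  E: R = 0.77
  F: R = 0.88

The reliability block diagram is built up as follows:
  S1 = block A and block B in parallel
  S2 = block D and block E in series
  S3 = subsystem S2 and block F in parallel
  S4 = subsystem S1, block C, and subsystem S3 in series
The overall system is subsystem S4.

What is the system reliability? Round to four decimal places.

0.8956

Parallel (A and B): 1 − (1 − 0.990000)(1 − 0.980000) = 0.999800
Series (D and E): 0.900000 × 0.770000 = 0.693000
Parallel ([0.693000] and F): 1 − (1 − 0.693000)(1 − 0.880000) = 0.963160
Series ([0.999800], C, and [0.963160]): 0.999800 × 0.930000 × 0.963160 = 0.8956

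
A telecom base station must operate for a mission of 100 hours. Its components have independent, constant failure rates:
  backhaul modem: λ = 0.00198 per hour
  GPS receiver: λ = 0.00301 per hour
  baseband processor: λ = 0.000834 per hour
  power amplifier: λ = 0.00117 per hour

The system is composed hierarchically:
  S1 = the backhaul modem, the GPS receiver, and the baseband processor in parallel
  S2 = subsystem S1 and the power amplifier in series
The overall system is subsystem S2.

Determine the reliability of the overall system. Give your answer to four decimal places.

0.8863

R(backhaul modem) = exp(−0.00198 × 100) = 0.820370
R(GPS receiver) = exp(−0.00301 × 100) = 0.740078
R(baseband processor) = exp(−0.000834 × 100) = 0.919983
R(power amplifier) = exp(−0.00117 × 100) = 0.889585
Parallel (backhaul modem, GPS receiver, and baseband processor): 1 − (1 − 0.820370)(1 − 0.740078)(1 − 0.919983) = 0.996264
Series ([0.996264] and power amplifier): 0.996264 × 0.889585 = 0.8863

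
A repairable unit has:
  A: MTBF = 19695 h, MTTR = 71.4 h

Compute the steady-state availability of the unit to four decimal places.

0.9964

A(A) = MTBF/(MTBF+MTTR) = 19695/(19695+71.4) = 0.9964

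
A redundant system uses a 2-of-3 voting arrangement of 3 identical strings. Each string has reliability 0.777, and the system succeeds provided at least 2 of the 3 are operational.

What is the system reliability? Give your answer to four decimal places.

0.8730

R = Σ_{i=2}^{3} C(3,i) p^i (1−p)^{3−i} with p = 0.777
C(3,2)·0.777^2·0.223^1 = 0.403895
C(3,3)·0.777^3·0.223^0 = 0.469097
Sum = 0.8730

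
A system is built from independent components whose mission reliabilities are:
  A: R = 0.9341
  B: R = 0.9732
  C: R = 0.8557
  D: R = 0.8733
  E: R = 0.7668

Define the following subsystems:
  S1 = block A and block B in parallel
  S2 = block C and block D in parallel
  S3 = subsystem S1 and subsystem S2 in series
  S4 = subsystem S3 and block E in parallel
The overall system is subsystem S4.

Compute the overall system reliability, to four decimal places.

0.9953

Parallel (A and B): 1 − (1 − 0.934100)(1 − 0.973200) = 0.998234
Parallel (C and D): 1 − (1 − 0.855700)(1 − 0.873300) = 0.981717
Series ([0.998234] and [0.981717]): 0.998234 × 0.981717 = 0.979983
Parallel ([0.979983] and E): 1 − (1 − 0.979983)(1 − 0.766800) = 0.9953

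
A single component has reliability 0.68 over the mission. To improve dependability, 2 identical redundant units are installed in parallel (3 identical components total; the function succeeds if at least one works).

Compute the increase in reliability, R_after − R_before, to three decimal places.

0.287

R_before = 0.68
R_after = 1 − (1 − 0.68)^3 = 0.967
ΔR = 0.967 − 0.68 = 0.287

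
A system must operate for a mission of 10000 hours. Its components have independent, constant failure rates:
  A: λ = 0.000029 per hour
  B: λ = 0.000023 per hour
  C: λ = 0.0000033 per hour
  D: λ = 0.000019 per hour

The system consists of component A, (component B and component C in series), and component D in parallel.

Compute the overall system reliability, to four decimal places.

R(A) = exp(−0.000029 × 10000) = 0.748264
R(B) = exp(−0.000023 × 10000) = 0.794534
R(C) = exp(−0.0000033 × 10000) = 0.967539
R(D) = exp(−0.000019 × 10000) = 0.826959
Series (B and C): 0.794534 × 0.967539 = 0.768743
Parallel (A, [0.768743], and D): 1 − (1 − 0.748264)(1 − 0.768743)(1 − 0.826959) = 0.9899

0.9899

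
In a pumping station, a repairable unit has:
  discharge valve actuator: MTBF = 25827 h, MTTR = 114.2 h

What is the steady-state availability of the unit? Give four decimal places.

A(discharge valve actuator) = MTBF/(MTBF+MTTR) = 25827/(25827+114.2) = 0.9956

0.9956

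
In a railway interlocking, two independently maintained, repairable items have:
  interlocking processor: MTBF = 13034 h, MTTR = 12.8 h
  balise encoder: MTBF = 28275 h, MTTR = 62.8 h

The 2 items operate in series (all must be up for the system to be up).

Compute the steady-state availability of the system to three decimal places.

A(interlocking processor) = MTBF/(MTBF+MTTR) = 13034/(13034+12.8) = 0.999019
A(balise encoder) = MTBF/(MTBF+MTTR) = 28275/(28275+62.8) = 0.997784
Series availability: 0.999019 × 0.997784 = 0.997

0.997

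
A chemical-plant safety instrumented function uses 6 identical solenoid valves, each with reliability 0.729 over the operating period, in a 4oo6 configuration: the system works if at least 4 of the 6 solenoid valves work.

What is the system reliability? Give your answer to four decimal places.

R = Σ_{i=4}^{6} C(6,i) p^i (1−p)^{6−i} with p = 0.729
C(6,4)·0.729^4·0.271^2 = 0.311129
C(6,5)·0.729^5·0.271^1 = 0.334779
C(6,6)·0.729^6·0.271^0 = 0.150095
Sum = 0.7960

0.7960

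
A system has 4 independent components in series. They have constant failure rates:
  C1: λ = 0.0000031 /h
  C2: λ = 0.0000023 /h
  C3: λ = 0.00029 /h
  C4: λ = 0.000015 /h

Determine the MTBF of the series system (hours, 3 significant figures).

3220

Series of exponential components: λ_sys = Σ λ_i
λ_sys = 0.0000031 + 0.0000023 + 0.00029 + 0.000015 = 3.1040e-04 /h
MTBF = 1 / λ_sys = 3220 h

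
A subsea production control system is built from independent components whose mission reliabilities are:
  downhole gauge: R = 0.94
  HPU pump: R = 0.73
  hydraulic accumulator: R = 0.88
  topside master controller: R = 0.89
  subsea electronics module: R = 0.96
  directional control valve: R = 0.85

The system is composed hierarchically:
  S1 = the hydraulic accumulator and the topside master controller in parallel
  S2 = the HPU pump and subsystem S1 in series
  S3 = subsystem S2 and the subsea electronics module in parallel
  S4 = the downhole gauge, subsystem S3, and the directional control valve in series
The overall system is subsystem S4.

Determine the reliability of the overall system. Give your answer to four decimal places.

0.7901

Parallel (hydraulic accumulator and topside master controller): 1 − (1 − 0.880000)(1 − 0.890000) = 0.986800
Series (HPU pump and [0.986800]): 0.730000 × 0.986800 = 0.720364
Parallel ([0.720364] and subsea electronics module): 1 − (1 − 0.720364)(1 − 0.960000) = 0.988815
Series (downhole gauge, [0.988815], and directional control valve): 0.940000 × 0.988815 × 0.850000 = 0.7901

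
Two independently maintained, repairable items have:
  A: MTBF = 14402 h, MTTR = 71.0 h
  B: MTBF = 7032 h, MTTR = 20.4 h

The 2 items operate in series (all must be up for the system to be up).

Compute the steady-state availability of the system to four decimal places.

0.9922

A(A) = MTBF/(MTBF+MTTR) = 14402/(14402+71.0) = 0.995094
A(B) = MTBF/(MTBF+MTTR) = 7032/(7032+20.4) = 0.997107
Series availability: 0.995094 × 0.997107 = 0.9922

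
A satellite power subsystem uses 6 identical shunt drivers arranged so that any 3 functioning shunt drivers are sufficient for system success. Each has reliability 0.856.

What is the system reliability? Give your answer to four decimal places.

R = Σ_{i=3}^{6} C(6,i) p^i (1−p)^{6−i} with p = 0.856
C(6,3)·0.856^3·0.144^3 = 0.037457
C(6,4)·0.856^4·0.144^2 = 0.166998
C(6,5)·0.856^5·0.144^1 = 0.397084
C(6,6)·0.856^6·0.144^0 = 0.393407
Sum = 0.9949

0.9949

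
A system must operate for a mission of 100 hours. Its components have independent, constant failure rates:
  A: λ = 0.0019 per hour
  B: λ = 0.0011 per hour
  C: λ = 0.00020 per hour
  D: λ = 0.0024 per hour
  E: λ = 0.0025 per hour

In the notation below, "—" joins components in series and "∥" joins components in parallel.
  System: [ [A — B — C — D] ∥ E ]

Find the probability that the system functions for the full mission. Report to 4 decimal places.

R(A) = exp(−0.0019 × 100) = 0.826959
R(B) = exp(−0.0011 × 100) = 0.895834
R(C) = exp(−0.00020 × 100) = 0.980199
R(D) = exp(−0.0024 × 100) = 0.786628
R(E) = exp(−0.0025 × 100) = 0.778801
Series (A, B, C, and D): 0.826959 × 0.895834 × 0.980199 × 0.786628 = 0.571209
Parallel ([0.571209] and E): 1 − (1 − 0.571209)(1 − 0.778801) = 0.9052

0.9052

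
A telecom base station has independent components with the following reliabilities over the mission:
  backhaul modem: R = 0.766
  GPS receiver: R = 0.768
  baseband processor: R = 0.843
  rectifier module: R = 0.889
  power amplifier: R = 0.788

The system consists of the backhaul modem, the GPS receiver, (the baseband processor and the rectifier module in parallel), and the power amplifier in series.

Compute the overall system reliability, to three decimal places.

0.455

Parallel (baseband processor and rectifier module): 1 − (1 − 0.84300)(1 − 0.88900) = 0.98257
Series (backhaul modem, GPS receiver, [0.98257], and power amplifier): 0.76600 × 0.76800 × 0.98257 × 0.78800 = 0.455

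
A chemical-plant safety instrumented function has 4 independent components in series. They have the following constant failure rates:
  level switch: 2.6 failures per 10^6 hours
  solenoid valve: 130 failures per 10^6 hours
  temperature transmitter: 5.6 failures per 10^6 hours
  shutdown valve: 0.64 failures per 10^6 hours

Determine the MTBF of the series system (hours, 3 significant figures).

Series of exponential components: λ_sys = Σ λ_i
λ_sys = 0.0000026 + 0.00013 + 0.0000056 + 0.00000064 = 1.3884e-04 /h
MTBF = 1 / λ_sys = 7200 h

7200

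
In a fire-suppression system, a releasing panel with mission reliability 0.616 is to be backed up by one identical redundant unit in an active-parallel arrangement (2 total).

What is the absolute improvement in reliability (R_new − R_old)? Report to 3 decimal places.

0.237

R_before = 0.616
R_after = 1 − (1 − 0.616)^2 = 0.853
ΔR = 0.853 − 0.616 = 0.237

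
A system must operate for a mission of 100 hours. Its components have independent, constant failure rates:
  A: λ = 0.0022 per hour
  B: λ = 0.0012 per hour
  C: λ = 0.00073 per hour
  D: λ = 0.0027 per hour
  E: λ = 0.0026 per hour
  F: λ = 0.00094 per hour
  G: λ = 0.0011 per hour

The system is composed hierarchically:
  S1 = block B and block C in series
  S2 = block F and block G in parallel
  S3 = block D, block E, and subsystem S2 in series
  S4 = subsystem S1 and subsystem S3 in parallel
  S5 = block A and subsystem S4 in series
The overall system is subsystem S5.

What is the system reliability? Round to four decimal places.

R(A) = exp(−0.0022 × 100) = 0.802519
R(B) = exp(−0.0012 × 100) = 0.886920
R(C) = exp(−0.00073 × 100) = 0.929601
R(D) = exp(−0.0027 × 100) = 0.763379
R(E) = exp(−0.0026 × 100) = 0.771052
R(F) = exp(−0.00094 × 100) = 0.910283
R(G) = exp(−0.0011 × 100) = 0.895834
Series (B and C): 0.886920 × 0.929601 = 0.824482
Parallel (F and G): 1 − (1 − 0.910283)(1 − 0.895834) = 0.990655
Series (D, E, and [0.990655]): 0.763379 × 0.771052 × 0.990655 = 0.583104
Parallel ([0.824482] and [0.583104]): 1 − (1 − 0.824482)(1 − 0.583104) = 0.926827
Series (A and [0.926827]): 0.802519 × 0.926827 = 0.7438

0.7438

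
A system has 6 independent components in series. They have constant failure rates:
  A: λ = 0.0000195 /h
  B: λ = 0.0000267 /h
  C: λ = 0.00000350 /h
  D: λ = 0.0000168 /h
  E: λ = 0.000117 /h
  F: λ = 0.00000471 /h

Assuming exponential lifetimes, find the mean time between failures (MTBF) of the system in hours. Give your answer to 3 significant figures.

5310

Series of exponential components: λ_sys = Σ λ_i
λ_sys = 0.0000195 + 0.0000267 + 0.00000350 + 0.0000168 + 0.000117 + 0.00000471 = 1.8821e-04 /h
MTBF = 1 / λ_sys = 5310 h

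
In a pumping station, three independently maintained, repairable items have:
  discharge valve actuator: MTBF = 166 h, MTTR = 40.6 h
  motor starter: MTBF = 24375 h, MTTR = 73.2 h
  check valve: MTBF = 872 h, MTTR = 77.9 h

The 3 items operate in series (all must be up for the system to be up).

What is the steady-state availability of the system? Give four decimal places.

0.7354

A(discharge valve actuator) = MTBF/(MTBF+MTTR) = 166/(166+40.6) = 0.803485
A(motor starter) = MTBF/(MTBF+MTTR) = 24375/(24375+73.2) = 0.997006
A(check valve) = MTBF/(MTBF+MTTR) = 872/(872+77.9) = 0.917991
Series availability: 0.803485 × 0.997006 × 0.917991 = 0.7354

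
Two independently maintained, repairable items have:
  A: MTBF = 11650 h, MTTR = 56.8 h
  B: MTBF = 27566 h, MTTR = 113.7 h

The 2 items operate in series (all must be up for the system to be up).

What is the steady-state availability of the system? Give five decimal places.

0.99106

A(A) = MTBF/(MTBF+MTTR) = 11650/(11650+56.8) = 0.995148
A(B) = MTBF/(MTBF+MTTR) = 27566/(27566+113.7) = 0.995892
Series availability: 0.995148 × 0.995892 = 0.99106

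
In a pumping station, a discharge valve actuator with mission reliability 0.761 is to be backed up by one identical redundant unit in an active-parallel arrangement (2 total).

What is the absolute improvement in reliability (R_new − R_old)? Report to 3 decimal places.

0.182

R_before = 0.761
R_after = 1 − (1 − 0.761)^2 = 0.943
ΔR = 0.943 − 0.761 = 0.182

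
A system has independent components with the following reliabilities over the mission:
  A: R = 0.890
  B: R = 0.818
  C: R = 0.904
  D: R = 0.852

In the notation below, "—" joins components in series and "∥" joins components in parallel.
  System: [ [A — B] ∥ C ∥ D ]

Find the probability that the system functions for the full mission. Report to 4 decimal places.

0.9961

Series (A and B): 0.890000 × 0.818000 = 0.728020
Parallel ([0.728020], C, and D): 1 − (1 − 0.728020)(1 − 0.904000)(1 − 0.852000) = 0.9961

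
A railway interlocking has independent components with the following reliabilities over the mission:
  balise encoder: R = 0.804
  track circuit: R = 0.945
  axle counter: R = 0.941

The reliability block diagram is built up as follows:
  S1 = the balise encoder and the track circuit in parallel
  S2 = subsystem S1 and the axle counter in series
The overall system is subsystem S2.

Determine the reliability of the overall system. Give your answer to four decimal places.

Parallel (balise encoder and track circuit): 1 − (1 − 0.804000)(1 − 0.945000) = 0.989220
Series ([0.989220] and axle counter): 0.989220 × 0.941000 = 0.9309

0.9309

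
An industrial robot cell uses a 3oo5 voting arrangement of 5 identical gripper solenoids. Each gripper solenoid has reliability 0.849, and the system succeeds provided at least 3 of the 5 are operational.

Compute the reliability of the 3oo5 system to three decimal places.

0.973

R = Σ_{i=3}^{5} C(5,i) p^i (1−p)^{5−i} with p = 0.849
C(5,3)·0.849^3·0.151^2 = 0.13953
C(5,4)·0.849^4·0.151^1 = 0.39226
C(5,5)·0.849^5·0.151^0 = 0.44110
Sum = 0.973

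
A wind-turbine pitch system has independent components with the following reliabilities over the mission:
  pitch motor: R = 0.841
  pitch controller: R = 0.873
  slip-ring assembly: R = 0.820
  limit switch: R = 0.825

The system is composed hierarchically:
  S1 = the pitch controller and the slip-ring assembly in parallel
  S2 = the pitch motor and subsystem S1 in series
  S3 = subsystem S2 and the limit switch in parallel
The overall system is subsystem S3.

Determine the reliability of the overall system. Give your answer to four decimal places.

Parallel (pitch controller and slip-ring assembly): 1 − (1 − 0.873000)(1 − 0.820000) = 0.977140
Series (pitch motor and [0.977140]): 0.841000 × 0.977140 = 0.821775
Parallel ([0.821775] and limit switch): 1 − (1 − 0.821775)(1 − 0.825000) = 0.9688

0.9688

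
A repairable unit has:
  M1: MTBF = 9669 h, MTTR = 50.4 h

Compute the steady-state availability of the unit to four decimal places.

A(M1) = MTBF/(MTBF+MTTR) = 9669/(9669+50.4) = 0.9948

0.9948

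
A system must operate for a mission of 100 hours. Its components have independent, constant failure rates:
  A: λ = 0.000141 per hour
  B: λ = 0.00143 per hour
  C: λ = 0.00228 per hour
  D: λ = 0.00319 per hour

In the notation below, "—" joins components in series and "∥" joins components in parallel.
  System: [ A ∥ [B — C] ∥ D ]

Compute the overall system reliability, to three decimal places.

R(A) = exp(−0.000141 × 100) = 0.98600
R(B) = exp(−0.00143 × 100) = 0.86675
R(C) = exp(−0.00228 × 100) = 0.79612
R(D) = exp(−0.00319 × 100) = 0.72688
Series (B and C): 0.86675 × 0.79612 = 0.69004
Parallel (A, [0.69004], and D): 1 − (1 − 0.98600)(1 − 0.69004)(1 − 0.72688) = 0.999

0.999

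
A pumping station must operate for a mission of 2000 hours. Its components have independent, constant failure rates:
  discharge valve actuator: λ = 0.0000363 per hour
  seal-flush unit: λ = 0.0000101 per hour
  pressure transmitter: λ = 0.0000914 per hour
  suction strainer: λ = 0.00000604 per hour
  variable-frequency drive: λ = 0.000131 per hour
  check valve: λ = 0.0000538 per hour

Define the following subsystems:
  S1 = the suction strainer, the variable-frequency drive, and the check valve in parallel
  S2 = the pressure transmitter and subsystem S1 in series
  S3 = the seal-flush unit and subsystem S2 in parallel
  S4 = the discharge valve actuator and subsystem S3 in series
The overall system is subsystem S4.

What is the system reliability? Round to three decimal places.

R(discharge valve actuator) = exp(−0.0000363 × 2000) = 0.92997
R(seal-flush unit) = exp(−0.0000101 × 2000) = 0.98000
R(pressure transmitter) = exp(−0.0000914 × 2000) = 0.83293
R(suction strainer) = exp(−0.00000604 × 2000) = 0.98799
R(variable-frequency drive) = exp(−0.000131 × 2000) = 0.76951
R(check valve) = exp(−0.0000538 × 2000) = 0.89799
Parallel (suction strainer, variable-frequency drive, and check valve): 1 − (1 − 0.98799)(1 − 0.76951)(1 − 0.89799) = 0.99972
Series (pressure transmitter and [0.99972]): 0.83293 × 0.99972 = 0.83270
Parallel (seal-flush unit and [0.83270]): 1 − (1 − 0.98000)(1 − 0.83270) = 0.99665
Series (discharge valve actuator and [0.99665]): 0.92997 × 0.99665 = 0.927

0.927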